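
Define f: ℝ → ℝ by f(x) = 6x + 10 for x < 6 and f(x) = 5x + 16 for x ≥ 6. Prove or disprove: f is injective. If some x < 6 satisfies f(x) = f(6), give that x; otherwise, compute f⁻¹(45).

Both pieces are strictly increasing (slopes 6 and 5), so each is injective on its own interval.
The left piece maps (−∞, 6) onto (−∞, 46); the right piece maps [6, ∞) onto [46, ∞).
These images are disjoint, so no value is attained by both pieces. Therefore f is injective.
Because the two images are disjoint, no x < 6 has f(x) = f(6), so we compute f⁻¹(45): 45 lies in (−∞, 46), so solve 6x + 10 = 45: x = (45 − 10)/6 = 35/6.

35/6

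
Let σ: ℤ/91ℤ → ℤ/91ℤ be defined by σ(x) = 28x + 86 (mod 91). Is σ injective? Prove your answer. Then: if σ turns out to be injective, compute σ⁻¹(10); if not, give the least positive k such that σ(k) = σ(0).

We have gcd(28, 91) = 7 > 1. Taking u = 0 and v = 13: σ(0) = 86 and σ(13) = 28·13 + 86 = 450 ≡ 86 (mod 91).
So σ(0) = σ(13) while 0 ≠ 13, so σ is not injective.
Since σ is not injective, we find the least positive k with σ(k) = σ(0): this means 28k ≡ 0 (mod 91), i.e. 91 ∣ 28k. Since gcd(28, 91) = 7, dividing through by 7 this holds exactly when 13 ∣ 4k, and as gcd(4, 13) = 1, exactly when 13 ∣ k.
The smallest positive such k is 13.

13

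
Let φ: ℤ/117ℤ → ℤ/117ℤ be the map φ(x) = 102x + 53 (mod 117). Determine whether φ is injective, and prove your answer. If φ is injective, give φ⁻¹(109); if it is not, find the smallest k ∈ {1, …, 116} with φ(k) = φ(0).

Recall that injectivity means: for all a, b in the domain, φ(a) = φ(b) implies a = b.
We have gcd(102, 117) = 3 > 1. Taking a = 0 and b = 39: φ(0) = 53 and φ(39) = 102·39 + 53 = 4031 ≡ 53 (mod 117).
So φ(0) = φ(39) while 0 ≠ 39, so φ is not injective.
Since φ is not injective, we find the least positive k with φ(k) = φ(0): this means 102k ≡ 0 (mod 117), i.e. 117 ∣ 102k. Since gcd(102, 117) = 3, dividing through by 3 this holds exactly when 39 ∣ 34k, and as gcd(34, 39) = 1, exactly when 39 ∣ k.
The smallest positive such k is 39.

39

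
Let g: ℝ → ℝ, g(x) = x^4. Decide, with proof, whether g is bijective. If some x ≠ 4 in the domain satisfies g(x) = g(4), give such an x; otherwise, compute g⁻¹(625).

g(4) = 256 = (−4)^4 = g(−4) (since 4 is even), with 4 ≠ −4. So g is not injective, hence not bijective.
For the follow-up, such an x exists: taking x = −4 ∈ ℝ gives g(−4) = 256 = g(4) with −4 ≠ 4.

-4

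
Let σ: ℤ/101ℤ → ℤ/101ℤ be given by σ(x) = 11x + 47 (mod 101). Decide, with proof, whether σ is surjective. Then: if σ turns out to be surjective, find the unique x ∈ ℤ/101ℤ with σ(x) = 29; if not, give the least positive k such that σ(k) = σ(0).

81

By definition, σ is surjective if every y in the codomain equals σ(x) for some x in the domain.
Since gcd(11, 101) = 1, 11 is invertible modulo 101. Euclid's algorithm: 101 = 9·11 + 2, 11 = 5·2 + 1; back-substituting gives 1 = 46·11 − 5·101, so 11⁻¹ ≡ 46 (mod 101).
Then y ↦ 46(y − 47) is a two-sided inverse to σ, so every y ∈ ℤ/101ℤ has a preimage.
So σ is surjective.
Since σ is surjective, we find σ⁻¹(29): we need 11x ≡ 29 − 47 ≡ 83 (mod 101). Using 11⁻¹ = 46: x ≡ 46·83 = 3818 = 37·101 + 81, so x = 81.
Check: σ(81) = 11·81 + 47 = 938 = 9·101 + 29 ≡ 29 (mod 101).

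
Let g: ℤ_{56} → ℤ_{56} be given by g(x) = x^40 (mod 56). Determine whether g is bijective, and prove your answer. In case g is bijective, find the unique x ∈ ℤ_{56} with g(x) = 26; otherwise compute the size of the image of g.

g(6): Repeated squaring mod 56: 6^1 ≡ 6, 6^2 ≡ 6² = 36, 6^4 ≡ 36² = 1296 ≡ 8, 6^8 ≡ 8² = 64 ≡ 8, 6^16 ≡ 8² = 64 ≡ 8, 6^32 ≡ 8² = 64 ≡ 8. Since 40 = 32 + 8, 6^40 ≡ 8·8: 8·8 = 64 ≡ 8. So 6^40 ≡ 8 (mod 56).
g(8): Repeated squaring mod 56: 8^1 ≡ 8, 8^2 ≡ 8² = 64 ≡ 8, 8^4 ≡ 8² = 64 ≡ 8, 8^8 ≡ 8² = 64 ≡ 8, 8^16 ≡ 8² = 64 ≡ 8, 8^32 ≡ 8² = 64 ≡ 8. Since 40 = 32 + 8, 8^40 ≡ 8·8: 8·8 = 64 ≡ 8. So 8^40 ≡ 8 (mod 56).
So g(6) = g(8) = 8 while 6 ≠ 8, hence g is not injective, hence not bijective.
Since g is not bijective, we determine |image(g)|. Computing x^40 mod 56 for each x (by repeated squaring, reducing mod 56 at every step), the values g(0), g(1), …, g(55) are: 0, 1, 16, 25, 32, 9, 8, 49, 8, 9, 32, 25, 16, 1, 0, 1, 16, 25, 32, 9, 8, 49, 8, 9, 32, 25, 16, 1, 0, 1, 16, 25, 32, 9, 8, 49, 8, 9, 32, 25, 16, 1, 0, 1, 16, 25, 32, 9, 8, 49, 8, 9, 32, 25, 16, 1.
The distinct values are {0, 1, 8, 9, 16, 25, 32, 49}; there are 8 of them.

8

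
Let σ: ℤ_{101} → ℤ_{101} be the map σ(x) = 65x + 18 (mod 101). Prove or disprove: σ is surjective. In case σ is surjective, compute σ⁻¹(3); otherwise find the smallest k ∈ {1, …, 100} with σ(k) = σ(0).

93

Since gcd(65, 101) = 1, 65 is invertible modulo 101. Euclid's algorithm: 101 = 1·65 + 36, 65 = 1·36 + 29, 36 = 1·29 + 7, 29 = 4·7 + 1; back-substituting gives 1 = 14·65 − 9·101, so 65⁻¹ ≡ 14 (mod 101).
For any y ∈ ℤ_{101}, x = 14(y − 18) mod 101 satisfies σ(x) = 65·14(y − 18) + 18 ≡ y (since 65·14 ≡ 1 mod 101). So every y has a preimage.
Therefore σ is surjective.
Since σ is surjective, we compute σ⁻¹(3): solve 65x + 18 ≡ 3 (mod 101), i.e. 65x ≡ 86 (mod 101).
Multiplying by 65⁻¹ = 14 gives x ≡ 14·86 = 1204 = 11·101 + 93 ≡ 93 (mod 101).
Check: σ(93) = 65·93 + 18 = 6063 = 60·101 + 3 ≡ 3 (mod 101).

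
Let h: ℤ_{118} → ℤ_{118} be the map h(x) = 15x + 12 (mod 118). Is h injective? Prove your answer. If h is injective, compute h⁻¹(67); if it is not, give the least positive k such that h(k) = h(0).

43

Suppose h(a) = h(b) in ℤ_{118}. Then 15a + 12 ≡ 15b + 12 (mod 118), therefore 15(a − b) ≡ 0 (mod 118).
Since gcd(15, 118) = 1, 15 is invertible modulo 118, hence a − b ≡ 0 (mod 118), i.e. a = b.
Thus h is injective.
We now compute 15⁻¹ mod 118 explicitly. Euclid's algorithm: 118 = 7·15 + 13, 15 = 1·13 + 2, 13 = 6·2 + 1; back-substituting gives 1 = 63·15 − 8·118, so 15⁻¹ ≡ 63 (mod 118).
Since h is injective, we compute h⁻¹(67): solve 15x + 12 ≡ 67 (mod 118), i.e. 15x ≡ 55 (mod 118).
Multiplying by 15⁻¹ = 63 gives x ≡ 63·55 = 3465 = 29·118 + 43 ≡ 43 (mod 118).
Check: h(43) = 15·43 + 12 = 657 = 5·118 + 67 ≡ 67 (mod 118).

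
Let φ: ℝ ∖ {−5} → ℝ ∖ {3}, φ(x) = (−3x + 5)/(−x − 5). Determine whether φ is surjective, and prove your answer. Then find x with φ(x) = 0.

For any y ≠ 3, solving y(−x − 5) = −3x + 5 for x gives a well-defined x ≠ −5. So φ is surjective.
Solving φ(x) = 0: cross-multiplying gives −3x + 5 = 0(−x − 5), which rearranges to −3x = −5, so x = 5/3.

5/3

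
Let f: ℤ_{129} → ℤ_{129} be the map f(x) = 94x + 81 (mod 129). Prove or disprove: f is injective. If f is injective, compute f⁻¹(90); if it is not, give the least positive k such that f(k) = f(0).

Suppose f(s) = f(t) in ℤ_{129}. Then 94s + 81 ≡ 94t + 81 (mod 129), therefore 94(s − t) ≡ 0 (mod 129).
Since gcd(94, 129) = 1, 94 is invertible modulo 129, thus s − t ≡ 0 (mod 129), i.e. s = t.
Thus f is injective.
We now compute 94⁻¹ mod 129 explicitly. Euclid's algorithm: 129 = 1·94 + 35, 94 = 2·35 + 24, 35 = 1·24 + 11, 24 = 2·11 + 2, 11 = 5·2 + 1; back-substituting gives 1 = 70·94 − 51·129, so 94⁻¹ ≡ 70 (mod 129).
Since f is injective, we compute f⁻¹(90): solve 94x + 81 ≡ 90 (mod 129), i.e. 94x ≡ 9 (mod 129).
Multiplying by 94⁻¹ = 70 gives x ≡ 70·9 = 630 = 4·129 + 114 ≡ 114 (mod 129).
Check: f(114) = 94·114 + 81 = 10797 = 83·129 + 90 ≡ 90 (mod 129).

114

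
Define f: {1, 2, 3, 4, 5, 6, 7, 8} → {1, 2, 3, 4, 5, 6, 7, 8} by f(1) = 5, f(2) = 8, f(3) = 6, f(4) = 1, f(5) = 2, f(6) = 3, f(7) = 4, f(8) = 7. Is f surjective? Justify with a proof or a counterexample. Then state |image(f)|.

8

Every element of the codomain has a preimage: 1 = f(4), 2 = f(5), 3 = f(6), 4 = f(7), 5 = f(1), 6 = f(3), 7 = f(8), 8 = f(2).
Hence f is surjective.
The image of f is {1, 2, 3, 4, 5, 6, 7, 8}, which has 8 elements.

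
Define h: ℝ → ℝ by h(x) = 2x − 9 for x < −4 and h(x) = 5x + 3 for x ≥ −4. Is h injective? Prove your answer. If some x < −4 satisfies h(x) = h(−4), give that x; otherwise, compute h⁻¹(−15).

-18/5

Both pieces are strictly increasing (slopes 2 and 5), so each is injective on its own interval.
The left piece maps (−∞, −4) onto (−∞, −17); the right piece maps [−4, ∞) onto [−17, ∞).
These images are disjoint, so no value is attained by both pieces. Thus h is injective.
Because the two images are disjoint, no x < −4 has h(x) = h(−4), so we compute h⁻¹(−15): −15 lies in [−17, ∞), so solve 5x + 3 = −15: x = (−15 − 3)/5 = −18/5.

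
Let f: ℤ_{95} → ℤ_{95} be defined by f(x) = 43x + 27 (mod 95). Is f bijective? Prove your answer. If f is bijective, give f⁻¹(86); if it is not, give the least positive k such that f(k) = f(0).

By definition, f is injective when f(u) = f(v) forces u = v.
Suppose f(u) = f(v) in ℤ_{95}. Then 43u + 27 ≡ 43v + 27 (mod 95), so 43(u − v) ≡ 0 (mod 95).
Since gcd(43, 95) = 1, 43 is invertible modulo 95, therefore u − v ≡ 0 (mod 95), i.e. u = v.
We now compute 43⁻¹ mod 95 explicitly. Euclid's algorithm: 95 = 2·43 + 9, 43 = 4·9 + 7, 9 = 1·7 + 2, 7 = 3·2 + 1; back-substituting gives 1 = 42·43 − 19·95, so 43⁻¹ ≡ 42 (mod 95).
For any y ∈ ℤ_{95}, x = 42(y − 27) mod 95 satisfies f(x) = 43·42(y − 27) + 27 ≡ y (since 43·42 ≡ 1 mod 95). So every y has a preimage.
Hence f is bijective.
Since f is bijective, we find f⁻¹(86): we need 43x ≡ 86 − 27 ≡ 59 (mod 95). Using 43⁻¹ = 42: x ≡ 42·59 = 2478 = 26·95 + 8, so x = 8.
Check: f(8) = 43·8 + 27 = 371 = 3·95 + 86 ≡ 86 (mod 95).

8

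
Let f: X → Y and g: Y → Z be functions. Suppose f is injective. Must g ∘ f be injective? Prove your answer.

not injective

No. Take X = Y = Z = {0, 1}, f = identity (injective), and g(x) = 0 for every x.
Then (g ∘ f)(0) = 0 = (g ∘ f)(1) with 0 ≠ 1, so g ∘ f is not injective.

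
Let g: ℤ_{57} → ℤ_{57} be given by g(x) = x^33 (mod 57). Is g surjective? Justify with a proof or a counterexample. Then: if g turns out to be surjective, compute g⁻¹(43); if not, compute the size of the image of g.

21

g(1) = 1^33 = 1.
g(7): Repeated squaring mod 57: 7^1 ≡ 7, 7^2 ≡ 7² = 49, 7^4 ≡ 49² = 2401 ≡ 7, 7^8 ≡ 7² = 49, 7^16 ≡ 49² = 2401 ≡ 7, 7^32 ≡ 7² = 49. Since 33 = 32 + 1, 7^33 ≡ 49·7: 49·7 = 343 ≡ 1. So 7^33 ≡ 1 (mod 57).
So g(1) = g(7) = 1 while 1 ≠ 7, thus g is not injective.
A non-injective map from the 57-element set ℤ_{57} to itself takes at most 56 distinct values, so it cannot be surjective. So g is not surjective.
Since g is not surjective, we determine |image(g)|. Computing x^33 mod 57 for each x (by repeated squaring, reducing mod 57 at every step), the values g(0), g(1), …, g(56) are: 0, 1, 50, 12, 49, 26, 30, 1, 56, 30, 46, 20, 18, 46, 50, 27, 7, 26, 18, 19, 20, 12, 31, 11, 45, 49, 20, 18, 49, 8, 39, 37, 8, 12, 46, 26, 45, 37, 38, 39, 31, 50, 30, 7, 11, 39, 37, 11, 27, 1, 56, 27, 31, 8, 45, 7, 56.
The distinct values are {0, 1, 7, 8, 11, 12, 18, 19, 20, 26, 27, 30, 31, 37, 38, 39, 45, 46, 49, 50, 56}; there are 21 of them.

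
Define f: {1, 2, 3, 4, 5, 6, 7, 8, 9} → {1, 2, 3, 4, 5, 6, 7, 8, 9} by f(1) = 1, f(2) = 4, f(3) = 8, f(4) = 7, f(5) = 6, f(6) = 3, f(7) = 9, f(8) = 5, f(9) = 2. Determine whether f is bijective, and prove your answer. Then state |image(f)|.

9

The values 1, 4, 8, 7, 6, 3, 9, 5, 2 are a permutation of {1, 2, 3, 4, 5, 6, 7, 8, 9}: each element appears exactly once.
So f is injective and surjective, hence bijective.
The image of f is {1, 2, 3, 4, 5, 6, 7, 8, 9}, which has 9 elements.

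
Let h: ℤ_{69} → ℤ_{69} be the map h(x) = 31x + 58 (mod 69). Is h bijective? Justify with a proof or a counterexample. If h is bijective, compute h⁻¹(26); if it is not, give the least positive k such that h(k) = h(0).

Suppose h(a) = h(b) in ℤ_{69}. Then 31a + 58 ≡ 31b + 58 (mod 69), so 31(a − b) ≡ 0 (mod 69).
Since gcd(31, 69) = 1, 31 is invertible modulo 69, hence a − b ≡ 0 (mod 69), i.e. a = b.
We now compute 31⁻¹ mod 69 explicitly. Euclid's algorithm: 69 = 2·31 + 7, 31 = 4·7 + 3, 7 = 2·3 + 1; back-substituting gives 1 = 49·31 − 22·69, so 31⁻¹ ≡ 49 (mod 69).
Then y ↦ 49(y − 58) is a two-sided inverse to h, so every y ∈ ℤ_{69} has a preimage.
Hence h is bijective.
Since h is bijective, we find h⁻¹(26): we need 31x ≡ 26 − 58 ≡ 37 (mod 69). Using 31⁻¹ = 49: x ≡ 49·37 = 1813 = 26·69 + 19, so x = 19.
Check: h(19) = 31·19 + 58 = 647 = 9·69 + 26 ≡ 26 (mod 69).

19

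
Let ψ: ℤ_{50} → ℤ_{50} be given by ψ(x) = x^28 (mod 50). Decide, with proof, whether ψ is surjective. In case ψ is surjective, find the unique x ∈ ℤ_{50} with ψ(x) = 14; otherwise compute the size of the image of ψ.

12

ψ(1) = 1^28 = 1.
ψ(7): Repeated squaring mod 50: 7^1 ≡ 7, 7^2 ≡ 7² = 49, 7^4 ≡ 49² = 2401 ≡ 1, 7^8 ≡ 1² = 1, 7^16 ≡ 1² = 1. Since 28 = 16 + 8 + 4, 7^28 ≡ 1·1·1: 1·1 = 1, then 1·1 = 1. So 7^28 ≡ 1 (mod 50).
So ψ(1) = ψ(7) = 1 while 1 ≠ 7, so ψ is not injective.
A non-injective map from the 50-element set ℤ_{50} to itself takes at most 49 distinct values, so it cannot be surjective. Thus ψ is not surjective.
Since ψ is not surjective, we determine |image(ψ)|. Computing x^28 mod 50 for each x (by repeated squaring, reducing mod 50 at every step), the values ψ(0), ψ(1), …, ψ(49) are: 0, 1, 6, 11, 36, 25, 16, 1, 16, 21, 0, 31, 46, 21, 6, 25, 46, 41, 26, 41, 0, 11, 36, 31, 26, 25, 26, 31, 36, 11, 0, 41, 26, 41, 46, 25, 6, 21, 46, 31, 0, 21, 16, 1, 16, 25, 36, 11, 6, 1.
The distinct values are {0, 1, 6, 11, 16, 21, 25, 26, 31, 36, 41, 46}; there are 12 of them.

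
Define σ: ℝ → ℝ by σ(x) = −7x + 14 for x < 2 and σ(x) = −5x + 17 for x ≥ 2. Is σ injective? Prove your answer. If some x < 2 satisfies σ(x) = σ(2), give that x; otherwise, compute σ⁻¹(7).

Both pieces are strictly decreasing (slopes −7 and −5), so each is injective on its own interval.
The left piece maps (−∞, 2) onto (0, ∞); the right piece maps [2, ∞) onto (−∞, 7].
These images overlap. In particular σ(2) = 7 (right piece), and solving −7x + 14 = 7 on the left piece gives x = 1 < 2.
So σ(1) = σ(2) with 1 ≠ 2, and σ is not injective. This x = 1 is the requested value below 2.

1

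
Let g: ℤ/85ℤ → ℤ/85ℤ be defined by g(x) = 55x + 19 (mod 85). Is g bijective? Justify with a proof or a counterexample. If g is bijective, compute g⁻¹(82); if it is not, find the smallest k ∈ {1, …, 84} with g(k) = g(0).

Recall: injectivity means: for all u, v in the domain, g(u) = g(v) implies u = v.
We have gcd(55, 85) = 5 > 1. Taking u = 0 and v = 17: g(0) = 19 and g(17) = 55·17 + 19 = 954 ≡ 19 (mod 85).
So g(0) = g(17) while 0 ≠ 17, thus g is not injective, hence not bijective.
Since g is not bijective, we find the least positive k with g(k) = g(0): this means 55k ≡ 0 (mod 85), i.e. 85 ∣ 55k. Since gcd(55, 85) = 5, dividing through by 5 this holds exactly when 17 ∣ 11k, and as gcd(11, 17) = 1, exactly when 17 ∣ k.
The smallest positive such k is 17.

17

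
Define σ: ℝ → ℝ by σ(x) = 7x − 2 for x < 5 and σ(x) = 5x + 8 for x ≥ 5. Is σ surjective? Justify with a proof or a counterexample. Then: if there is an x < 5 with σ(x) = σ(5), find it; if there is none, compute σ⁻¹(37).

Both pieces are strictly increasing (slopes 7 and 5), so each is injective on its own interval.
The left piece maps (−∞, 5) onto (−∞, 33); the right piece maps [5, ∞) onto [33, ∞).
These images together cover ℝ, so σ is surjective.
Because the two images are disjoint, no x < 5 has σ(x) = σ(5), so we compute σ⁻¹(37): 37 lies in [33, ∞), so solve 5x + 8 = 37: x = (37 − 8)/5 = 29/5.

29/5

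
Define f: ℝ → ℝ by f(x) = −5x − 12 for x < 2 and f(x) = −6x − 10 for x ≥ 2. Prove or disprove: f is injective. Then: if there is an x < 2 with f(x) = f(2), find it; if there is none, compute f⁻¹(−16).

Both pieces are strictly decreasing (slopes −5 and −6), so each is injective on its own interval.
The left piece maps (−∞, 2) onto (−22, ∞); the right piece maps [2, ∞) onto (−∞, −22].
These images are disjoint, so no value is attained by both pieces. Hence f is injective.
Because the two images are disjoint, no x < 2 has f(x) = f(2), so we compute f⁻¹(−16): −16 lies in (−22, ∞), so solve −5x − 12 = −16: x = (−16 + 12)/(−5) = 4/5.

4/5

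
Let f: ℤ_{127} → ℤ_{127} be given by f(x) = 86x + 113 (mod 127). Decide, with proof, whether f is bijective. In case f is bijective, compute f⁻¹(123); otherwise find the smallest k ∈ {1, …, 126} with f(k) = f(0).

If f(u) = f(v), then 86u ≡ 86v (mod 127). Because gcd(86, 127) = 1, we may cancel 86 to get u ≡ v (mod 127).
We now compute 86⁻¹ mod 127 explicitly. Euclid's algorithm: 127 = 1·86 + 41, 86 = 2·41 + 4, 41 = 10·4 + 1; back-substituting gives 1 = 96·86 − 65·127, so 86⁻¹ ≡ 96 (mod 127).
For any y ∈ ℤ_{127}, x = 96(y − 113) mod 127 satisfies f(x) = 86·96(y − 113) + 113 ≡ y (since 86·96 ≡ 1 mod 127). So every y has a preimage.
Therefore f is bijective.
Since f is bijective, we find f⁻¹(123): we need 86x ≡ 123 − 113 ≡ 10 (mod 127). Using 86⁻¹ = 96: x ≡ 96·10 = 960 = 7·127 + 71, so x = 71.
Check: f(71) = 86·71 + 113 = 6219 = 48·127 + 123 ≡ 123 (mod 127).

71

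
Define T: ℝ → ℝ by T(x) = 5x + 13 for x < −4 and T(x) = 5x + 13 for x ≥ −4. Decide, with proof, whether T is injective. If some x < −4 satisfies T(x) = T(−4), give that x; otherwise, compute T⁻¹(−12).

Both pieces are strictly increasing (slopes 5 and 5), so each is injective on its own interval.
The left piece maps (−∞, −4) onto (−∞, −7); the right piece maps [−4, ∞) onto [−7, ∞).
These images are disjoint, so no value is attained by both pieces. Thus T is injective.
Because the two images are disjoint, no x < −4 has T(x) = T(−4), so we compute T⁻¹(−12): −12 lies in (−∞, −7), so solve 5x + 13 = −12: x = (−12 − 13)/5 = −5.

-5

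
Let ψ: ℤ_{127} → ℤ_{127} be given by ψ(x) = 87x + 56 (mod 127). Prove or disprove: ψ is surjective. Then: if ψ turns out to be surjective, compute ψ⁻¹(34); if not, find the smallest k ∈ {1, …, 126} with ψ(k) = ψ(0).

45

Since gcd(87, 127) = 1, 87 is invertible modulo 127. Euclid's algorithm: 127 = 1·87 + 40, 87 = 2·40 + 7, 40 = 5·7 + 5, 7 = 1·5 + 2, 5 = 2·2 + 1; back-substituting gives 1 = 73·87 − 50·127, so 87⁻¹ ≡ 73 (mod 127).
For any y ∈ ℤ_{127}, x = 73(y − 56) mod 127 satisfies ψ(x) = 87·73(y − 56) + 56 ≡ y (since 87·73 ≡ 1 mod 127). So every y has a preimage.
Thus ψ is surjective.
Since ψ is surjective, we find ψ⁻¹(34): we need 87x ≡ 34 − 56 ≡ 105 (mod 127). Using 87⁻¹ = 73: x ≡ 73·105 = 7665 = 60·127 + 45, so x = 45.
Check: ψ(45) = 87·45 + 56 = 3971 = 31·127 + 34 ≡ 34 (mod 127).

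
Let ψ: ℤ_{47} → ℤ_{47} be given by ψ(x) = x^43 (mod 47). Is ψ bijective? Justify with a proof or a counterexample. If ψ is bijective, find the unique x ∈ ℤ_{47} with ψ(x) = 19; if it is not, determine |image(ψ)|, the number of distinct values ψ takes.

Since 47 is prime, the nonzero elements of ℤ_{47} form a cyclic group of order 46.
As gcd(43, 46) = 1, raising to the 43rd power is a bijection on this group: if a^43 ≡ b^43 then (ab^{−1})^43 = 1, and the only element of order dividing gcd(43, 46) = 1 is 1, so a = b.
With ψ(0) = 0 this makes ψ injective on all of ℤ_{47}, hence bijective (finite equal-size domain and codomain). In particular ψ is bijective.
Since ψ is bijective, we find the preimage of 19. The inverse of x ↦ x^43 on (ℤ_{47})^× is x ↦ x^15, because 43·15 = 645 = 14·46 + 1 ≡ 1 (mod 46) and x^{46} = 1 for x ≠ 0 (Fermat). So ψ⁻¹(19) = 19^15 mod 47.
Repeated squaring mod 47: 19^1 ≡ 19, 19^2 ≡ 19² = 361 ≡ 32, 19^4 ≡ 32² = 1024 ≡ 37, 19^8 ≡ 37² = 1369 ≡ 6. Since 15 = 8 + 4 + 2 + 1, 19^15 ≡ 6·37·32·19: 6·37 = 222 ≡ 34, then 34·32 = 1088 ≡ 7, then 7·19 = 133 ≡ 39. So 19^15 ≡ 39 (mod 47).
Hence ψ⁻¹(19) = 39.

39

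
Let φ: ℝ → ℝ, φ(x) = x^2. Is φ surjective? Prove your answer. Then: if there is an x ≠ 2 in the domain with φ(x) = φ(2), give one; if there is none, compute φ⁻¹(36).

-2

Since 2 is even, x^2 ≥ 0 for all x ∈ ℝ, so −1 ∈ ℝ has no preimage. So φ is not surjective.
For the follow-up, such an x exists: taking x = −2 ∈ ℝ gives φ(−2) = 4 = φ(2) with −2 ≠ 2.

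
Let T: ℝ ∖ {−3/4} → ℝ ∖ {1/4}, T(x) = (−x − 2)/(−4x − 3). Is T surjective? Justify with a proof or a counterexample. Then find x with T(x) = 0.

-2

For any y ≠ 1/4, solving y(−4x − 3) = −x − 2 for x gives a well-defined x ≠ −3/4. So T is surjective.
Solving T(x) = 0: cross-multiplying gives −x − 2 = 0(−4x − 3), which rearranges to −1x = 2, so x = −2.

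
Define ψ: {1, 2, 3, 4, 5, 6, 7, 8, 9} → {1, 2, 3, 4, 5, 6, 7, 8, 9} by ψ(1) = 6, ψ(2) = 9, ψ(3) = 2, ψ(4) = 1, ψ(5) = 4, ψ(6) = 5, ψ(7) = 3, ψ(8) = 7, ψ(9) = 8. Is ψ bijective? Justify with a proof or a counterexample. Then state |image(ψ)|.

The values 6, 9, 2, 1, 4, 5, 3, 7, 8 are a permutation of {1, 2, 3, 4, 5, 6, 7, 8, 9}: each element appears exactly once.
So ψ is injective and surjective, hence bijective.
The image of ψ is {1, 2, 3, 4, 5, 6, 7, 8, 9}, which has 9 elements.

9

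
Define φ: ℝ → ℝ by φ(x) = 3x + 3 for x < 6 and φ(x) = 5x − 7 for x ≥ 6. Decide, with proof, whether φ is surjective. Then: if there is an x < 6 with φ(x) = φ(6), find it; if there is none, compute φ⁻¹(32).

39/5

Both pieces are strictly increasing (slopes 3 and 5), so each is injective on its own interval.
The left piece maps (−∞, 6) onto (−∞, 21); the right piece maps [6, ∞) onto [23, ∞).
The union (−∞, 21) ∪ [23, ∞) omits the interval between 21 and 23; in particular 21 has no preimage. So φ is not surjective.
Because the two images are disjoint, no x < 6 has φ(x) = φ(6), so we compute φ⁻¹(32): 32 lies in [23, ∞), so solve 5x − 7 = 32: x = (32 + 7)/5 = 39/5.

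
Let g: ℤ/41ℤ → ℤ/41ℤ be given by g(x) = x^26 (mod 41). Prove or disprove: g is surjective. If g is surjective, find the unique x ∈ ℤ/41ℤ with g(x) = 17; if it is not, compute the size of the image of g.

21

g(20): Repeated squaring mod 41: 20^1 ≡ 20, 20^2 ≡ 20² = 400 ≡ 31, 20^4 ≡ 31² = 961 ≡ 18, 20^8 ≡ 18² = 324 ≡ 37, 20^16 ≡ 37² = 1369 ≡ 16. Since 26 = 16 + 8 + 2, 20^26 ≡ 16·37·31: 16·37 = 592 ≡ 18, then 18·31 = 558 ≡ 25. So 20^26 ≡ 25 (mod 41).
g(21): Repeated squaring mod 41: 21^1 ≡ 21, 21^2 ≡ 21² = 441 ≡ 31, 21^4 ≡ 31² = 961 ≡ 18, 21^8 ≡ 18² = 324 ≡ 37, 21^16 ≡ 37² = 1369 ≡ 16. Since 26 = 16 + 8 + 2, 21^26 ≡ 16·37·31: 16·37 = 592 ≡ 18, then 18·31 = 558 ≡ 25. So 21^26 ≡ 25 (mod 41).
So g(20) = g(21) = 25 while 20 ≠ 21, hence g is not injective.
A non-injective map from the 41-element set ℤ/41ℤ to itself takes at most 40 distinct values, so it cannot be surjective. So g is not surjective.
Since g is not surjective, we determine |image(g)|. Computing x^26 mod 41 for each x (by repeated squaring, reducing mod 41 at every step), the values g(0), g(1), …, g(40) are: 0, 1, 23, 9, 37, 4, 2, 21, 31, 40, 10, 8, 5, 39, 32, 36, 16, 33, 18, 20, 25, 25, 20, 18, 33, 16, 36, 32, 39, 5, 8, 10, 40, 31, 21, 2, 4, 37, 9, 23, 1.
The distinct values are {0, 1, 2, 4, 5, 8, 9, 10, 16, 18, 20, 21, 23, 25, 31, 32, 33, 36, 37, 39, 40}; there are 21 of them.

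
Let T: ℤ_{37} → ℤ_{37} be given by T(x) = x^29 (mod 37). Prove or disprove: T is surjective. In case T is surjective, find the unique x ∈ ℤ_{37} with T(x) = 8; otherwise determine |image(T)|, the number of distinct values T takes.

Since 37 is prime, the nonzero elements of ℤ_{37} form a cyclic group of order 36.
As gcd(29, 36) = 1, raising to the 29th power is a bijection on this group: if s^29 ≡ t^29 then (st^{−1})^29 = 1, and the only element of order dividing gcd(29, 36) = 1 is 1, so s = t.
With T(0) = 0 this makes T injective on all of ℤ_{37}, hence bijective (finite equal-size domain and codomain). In particular T is surjective.
Since T is surjective, we find the preimage of 8. The inverse of x ↦ x^29 on (ℤ_{37})^× is x ↦ x^5, because 29·5 = 145 = 4·36 + 1 ≡ 1 (mod 36) and x^{36} = 1 for x ≠ 0 (Fermat). So T⁻¹(8) = 8^5 mod 37.
Repeated squaring mod 37: 8^1 ≡ 8, 8^2 ≡ 8² = 64 ≡ 27, 8^4 ≡ 27² = 729 ≡ 26. Since 5 = 4 + 1, 8^5 ≡ 26·8: 26·8 = 208 ≡ 23. So 8^5 ≡ 23 (mod 37).
Hence T⁻¹(8) = 23.

23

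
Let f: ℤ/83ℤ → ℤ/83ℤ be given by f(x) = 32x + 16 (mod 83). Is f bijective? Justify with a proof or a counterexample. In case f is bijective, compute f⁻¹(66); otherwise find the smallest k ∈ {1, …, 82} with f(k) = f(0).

69

Suppose f(s) = f(t) in ℤ/83ℤ. Then 32s + 16 ≡ 32t + 16 (mod 83), hence 32(s − t) ≡ 0 (mod 83).
Since gcd(32, 83) = 1, 32 is invertible modulo 83, therefore s − t ≡ 0 (mod 83), i.e. s = t.
We now compute 32⁻¹ mod 83 explicitly. Euclid's algorithm: 83 = 2·32 + 19, 32 = 1·19 + 13, 19 = 1·13 + 6, 13 = 2·6 + 1; back-substituting gives 1 = 13·32 − 5·83, so 32⁻¹ ≡ 13 (mod 83).
For any y ∈ ℤ/83ℤ, x = 13(y − 16) mod 83 satisfies f(x) = 32·13(y − 16) + 16 ≡ y (since 32·13 ≡ 1 mod 83). So every y has a preimage.
So f is bijective.
Since f is bijective, we compute f⁻¹(66): solve 32x + 16 ≡ 66 (mod 83), i.e. 32x ≡ 50 (mod 83).
Multiplying by 32⁻¹ = 13 gives x ≡ 13·50 = 650 = 7·83 + 69 ≡ 69 (mod 83).
Check: f(69) = 32·69 + 16 = 2224 = 26·83 + 66 ≡ 66 (mod 83).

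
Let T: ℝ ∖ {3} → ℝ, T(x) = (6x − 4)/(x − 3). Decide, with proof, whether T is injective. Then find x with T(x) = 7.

Suppose T(u) = T(v). Cross-multiplying: (6u − 4)(v − 3) = (6v − 4)(u − 3).
Expanding both sides and cancelling the symmetric terms leaves −14·(u − v) = 0. Since −14 ≠ 0, u = v. Thus T is injective.
Solving T(x) = 7: cross-multiplying gives 6x − 4 = 7(x − 3), which rearranges to −1x = −17, so x = 17.

17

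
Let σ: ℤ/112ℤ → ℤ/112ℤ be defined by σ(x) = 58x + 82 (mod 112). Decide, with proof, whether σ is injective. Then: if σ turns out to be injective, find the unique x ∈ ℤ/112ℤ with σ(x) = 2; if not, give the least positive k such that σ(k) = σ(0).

We have gcd(58, 112) = 2 > 1. Taking u = 0 and v = 56: σ(0) = 82 and σ(56) = 58·56 + 82 = 3330 ≡ 82 (mod 112).
So σ(0) = σ(56) while 0 ≠ 56, so σ is not injective.
Since σ is not injective, we find the least positive k with σ(k) = σ(0): this means 58k ≡ 0 (mod 112), i.e. 112 ∣ 58k. Since gcd(58, 112) = 2, dividing through by 2 this holds exactly when 56 ∣ 29k, and as gcd(29, 56) = 1, exactly when 56 ∣ k.
The smallest positive such k is 56.

56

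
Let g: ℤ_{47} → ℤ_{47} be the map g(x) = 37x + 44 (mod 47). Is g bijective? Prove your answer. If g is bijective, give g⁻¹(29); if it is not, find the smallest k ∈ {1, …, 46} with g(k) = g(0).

25

Recall that injectivity means: for all a, b in the domain, g(a) = g(b) implies a = b.
If g(a) = g(b), then 37a ≡ 37b (mod 47). Because gcd(37, 47) = 1, we may cancel 37 to get a ≡ b (mod 47).
We now compute 37⁻¹ mod 47 explicitly. Euclid's algorithm: 47 = 1·37 + 10, 37 = 3·10 + 7, 10 = 1·7 + 3, 7 = 2·3 + 1; back-substituting gives 1 = 14·37 − 11·47, so 37⁻¹ ≡ 14 (mod 47).
For any y ∈ ℤ_{47}, x = 14(y − 44) mod 47 satisfies g(x) = 37·14(y − 44) + 44 ≡ y (since 37·14 ≡ 1 mod 47). So every y has a preimage.
Therefore g is bijective.
Since g is bijective, we find g⁻¹(29): we need 37x ≡ 29 − 44 ≡ 32 (mod 47). Using 37⁻¹ = 14: x ≡ 14·32 = 448 = 9·47 + 25, so x = 25.
Check: g(25) = 37·25 + 44 = 969 = 20·47 + 29 ≡ 29 (mod 47).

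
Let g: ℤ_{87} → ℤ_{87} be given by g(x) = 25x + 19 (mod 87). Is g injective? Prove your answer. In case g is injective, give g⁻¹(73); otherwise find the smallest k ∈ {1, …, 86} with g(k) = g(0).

Recall: injectivity means: for all s, t in the domain, g(s) = g(t) implies s = t.
Suppose g(s) = g(t) in ℤ_{87}. Then 25s + 19 ≡ 25t + 19 (mod 87), thus 25(s − t) ≡ 0 (mod 87).
Since gcd(25, 87) = 1, 25 is invertible modulo 87, therefore s − t ≡ 0 (mod 87), i.e. s = t.
So g is injective.
We now compute 25⁻¹ mod 87 explicitly. Euclid's algorithm: 87 = 3·25 + 12, 25 = 2·12 + 1; back-substituting gives 1 = 7·25 − 2·87, so 25⁻¹ ≡ 7 (mod 87).
Since g is injective, we find g⁻¹(73): we need 25x ≡ 73 − 19 ≡ 54 (mod 87). Using 25⁻¹ = 7: x ≡ 7·54 = 378 = 4·87 + 30, so x = 30.
Check: g(30) = 25·30 + 19 = 769 = 8·87 + 73 ≡ 73 (mod 87).

30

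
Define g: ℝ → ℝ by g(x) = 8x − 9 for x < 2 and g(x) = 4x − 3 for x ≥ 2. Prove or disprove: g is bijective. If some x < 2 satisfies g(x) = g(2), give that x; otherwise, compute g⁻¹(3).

Both pieces are strictly increasing (slopes 8 and 4), so each is injective on its own interval.
The left piece maps (−∞, 2) onto (−∞, 7); the right piece maps [2, ∞) onto [5, ∞).
These images overlap. In particular g(2) = 5 (right piece), and solving 8x − 9 = 5 on the left piece gives x = 7/4 < 2.
So g(7/4) = g(2) with 7/4 ≠ 2, and g is not injective, hence not bijective. This x = 7/4 is the requested value below 2.

7/4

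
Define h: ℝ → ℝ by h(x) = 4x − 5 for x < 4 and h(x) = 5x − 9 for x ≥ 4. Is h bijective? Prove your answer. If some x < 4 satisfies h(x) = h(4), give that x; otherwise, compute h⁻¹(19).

28/5

Both pieces are strictly increasing (slopes 4 and 5), so each is injective on its own interval.
The left piece maps (−∞, 4) onto (−∞, 11); the right piece maps [4, ∞) onto [11, ∞).
Since 11 = 11, the images partition ℝ: h is injective and surjective, hence bijective.
Because the two images are disjoint, no x < 4 has h(x) = h(4), so we compute h⁻¹(19): 19 lies in [11, ∞), so solve 5x − 9 = 19: x = (19 + 9)/5 = 28/5.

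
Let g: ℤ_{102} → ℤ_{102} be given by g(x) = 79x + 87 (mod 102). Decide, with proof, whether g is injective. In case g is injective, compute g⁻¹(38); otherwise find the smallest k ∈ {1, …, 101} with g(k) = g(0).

11

If g(x_1) = g(x_2), then 79x_1 ≡ 79x_2 (mod 102). Because gcd(79, 102) = 1, we may cancel 79 to get x_1 ≡ x_2 (mod 102).
Thus g is injective.
We now compute 79⁻¹ mod 102 explicitly. Euclid's algorithm: 102 = 1·79 + 23, 79 = 3·23 + 10, 23 = 2·10 + 3, 10 = 3·3 + 1; back-substituting gives 1 = 31·79 − 24·102, so 79⁻¹ ≡ 31 (mod 102).
Since g is injective, we compute g⁻¹(38): solve 79x + 87 ≡ 38 (mod 102), i.e. 79x ≡ 53 (mod 102).
Multiplying by 79⁻¹ = 31 gives x ≡ 31·53 = 1643 = 16·102 + 11 ≡ 11 (mod 102).
Check: g(11) = 79·11 + 87 = 956 = 9·102 + 38 ≡ 38 (mod 102).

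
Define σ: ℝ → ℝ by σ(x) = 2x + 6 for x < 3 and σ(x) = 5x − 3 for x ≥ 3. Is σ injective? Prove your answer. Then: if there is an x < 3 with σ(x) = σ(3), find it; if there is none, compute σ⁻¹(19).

22/5

Both pieces are strictly increasing (slopes 2 and 5), so each is injective on its own interval.
The left piece maps (−∞, 3) onto (−∞, 12); the right piece maps [3, ∞) onto [12, ∞).
These images are disjoint, so no value is attained by both pieces. Therefore σ is injective.
Because the two images are disjoint, no x < 3 has σ(x) = σ(3), so we compute σ⁻¹(19): 19 lies in [12, ∞), so solve 5x − 3 = 19: x = (19 + 3)/5 = 22/5.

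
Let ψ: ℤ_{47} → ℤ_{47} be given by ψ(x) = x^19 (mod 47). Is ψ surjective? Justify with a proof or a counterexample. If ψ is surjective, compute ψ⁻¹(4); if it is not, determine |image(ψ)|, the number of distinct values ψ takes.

27

Since 47 is prime, the nonzero elements of ℤ_{47} form a cyclic group of order 46.
As gcd(19, 46) = 1, raising to the 19th power is a bijection on this group: if a^19 ≡ b^19 then (ab^{−1})^19 = 1, and the only element of order dividing gcd(19, 46) = 1 is 1, so a = b.
With ψ(0) = 0 this makes ψ injective on all of ℤ_{47}, hence bijective (finite equal-size domain and codomain). In particular ψ is surjective.
Since ψ is surjective, we find the preimage of 4. The inverse of x ↦ x^19 on (ℤ_{47})^× is x ↦ x^17, because 19·17 = 323 = 7·46 + 1 ≡ 1 (mod 46) and x^{46} = 1 for x ≠ 0 (Fermat). So ψ⁻¹(4) = 4^17 mod 47.
Repeated squaring mod 47: 4^1 ≡ 4, 4^2 ≡ 4² = 16, 4^4 ≡ 16² = 256 ≡ 21, 4^8 ≡ 21² = 441 ≡ 18, 4^16 ≡ 18² = 324 ≡ 42. Since 17 = 16 + 1, 4^17 ≡ 42·4: 42·4 = 168 ≡ 27. So 4^17 ≡ 27 (mod 47).
Hence ψ⁻¹(4) = 27.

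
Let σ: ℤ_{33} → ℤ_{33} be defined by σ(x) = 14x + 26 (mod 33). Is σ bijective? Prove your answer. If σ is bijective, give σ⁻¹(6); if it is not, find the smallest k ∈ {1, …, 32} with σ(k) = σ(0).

Suppose σ(a) = σ(b) in ℤ_{33}. Then 14a + 26 ≡ 14b + 26 (mod 33), so 14(a − b) ≡ 0 (mod 33).
Since gcd(14, 33) = 1, 14 is invertible modulo 33, hence a − b ≡ 0 (mod 33), i.e. a = b.
We now compute 14⁻¹ mod 33 explicitly. Euclid's algorithm: 33 = 2·14 + 5, 14 = 2·5 + 4, 5 = 1·4 + 1; back-substituting gives 1 = 26·14 − 11·33, so 14⁻¹ ≡ 26 (mod 33).
For any y ∈ ℤ_{33}, x = 26(y − 26) mod 33 satisfies σ(x) = 14·26(y − 26) + 26 ≡ y (since 14·26 ≡ 1 mod 33). So every y has a preimage.
Thus σ is bijective.
Since σ is bijective, we find σ⁻¹(6): we need 14x ≡ 6 − 26 ≡ 13 (mod 33). Using 14⁻¹ = 26: x ≡ 26·13 = 338 = 10·33 + 8, so x = 8.
Check: σ(8) = 14·8 + 26 = 138 = 4·33 + 6 ≡ 6 (mod 33).

8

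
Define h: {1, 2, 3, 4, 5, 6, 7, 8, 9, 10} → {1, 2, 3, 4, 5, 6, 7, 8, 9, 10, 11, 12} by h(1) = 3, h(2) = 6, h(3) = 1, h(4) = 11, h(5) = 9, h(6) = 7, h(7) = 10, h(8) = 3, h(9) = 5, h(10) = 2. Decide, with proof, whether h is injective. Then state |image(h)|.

h(1) = 3 = h(8) with 1 ≠ 8, so h is not injective.
The image of h is {1, 2, 3, 5, 6, 7, 9, 10, 11}, which has 9 elements.

9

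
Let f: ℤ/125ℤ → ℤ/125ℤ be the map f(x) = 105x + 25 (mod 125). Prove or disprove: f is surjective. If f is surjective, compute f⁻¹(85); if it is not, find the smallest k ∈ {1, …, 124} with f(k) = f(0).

Since gcd(105, 125) = 5, we have 105x ≡ 0 (mod 5) for all x, so f(x) ≡ 0 (mod 5).
But 1 ≢ 0 (mod 5), so 1 ∈ ℤ/125ℤ has no preimage. Hence f is not surjective.
Since f is not surjective, we find the least positive k with f(k) = f(0): this means 105k ≡ 0 (mod 125), i.e. 125 ∣ 105k. Since gcd(105, 125) = 5, dividing through by 5 this holds exactly when 25 ∣ 21k, and as gcd(21, 25) = 1, exactly when 25 ∣ k.
The smallest positive such k is 25.

25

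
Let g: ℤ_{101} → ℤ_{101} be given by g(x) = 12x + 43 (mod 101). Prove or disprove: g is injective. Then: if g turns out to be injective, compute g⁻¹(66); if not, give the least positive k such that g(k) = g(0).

44

Recall that g is injective if g(x_1) = g(x_2) implies x_1 = x_2.
Suppose g(x_1) = g(x_2) in ℤ_{101}. Then 12x_1 + 43 ≡ 12x_2 + 43 (mod 101), hence 12(x_1 − x_2) ≡ 0 (mod 101).
Since gcd(12, 101) = 1, 12 is invertible modulo 101, so x_1 − x_2 ≡ 0 (mod 101), i.e. x_1 = x_2.
So g is injective.
We now compute 12⁻¹ mod 101 explicitly. Euclid's algorithm: 101 = 8·12 + 5, 12 = 2·5 + 2, 5 = 2·2 + 1; back-substituting gives 1 = 59·12 − 7·101, so 12⁻¹ ≡ 59 (mod 101).
Since g is injective, we compute g⁻¹(66): solve 12x + 43 ≡ 66 (mod 101), i.e. 12x ≡ 23 (mod 101).
Multiplying by 12⁻¹ = 59 gives x ≡ 59·23 = 1357 = 13·101 + 44 ≡ 44 (mod 101).
Check: g(44) = 12·44 + 43 = 571 = 5·101 + 66 ≡ 66 (mod 101).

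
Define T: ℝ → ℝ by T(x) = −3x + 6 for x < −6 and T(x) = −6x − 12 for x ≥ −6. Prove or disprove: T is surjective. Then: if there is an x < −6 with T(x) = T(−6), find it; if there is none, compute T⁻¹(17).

Both pieces are strictly decreasing (slopes −3 and −6), so each is injective on its own interval.
The left piece maps (−∞, −6) onto (24, ∞); the right piece maps [−6, ∞) onto (−∞, 24].
These images together cover ℝ, so T is surjective.
Because the two images are disjoint, no x < −6 has T(x) = T(−6), so we compute T⁻¹(17): 17 lies in (−∞, 24], so solve −6x − 12 = 17: x = (17 + 12)/(−6) = −29/6.

-29/6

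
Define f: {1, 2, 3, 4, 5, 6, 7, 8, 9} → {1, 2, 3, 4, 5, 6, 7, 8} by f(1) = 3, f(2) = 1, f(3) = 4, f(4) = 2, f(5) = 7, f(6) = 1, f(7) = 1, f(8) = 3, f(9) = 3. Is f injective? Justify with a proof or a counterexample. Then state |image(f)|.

f(2) = 1 = f(6) with 2 ≠ 6, so f is not injective.
The image of f is {1, 2, 3, 4, 7}, which has 5 elements.

5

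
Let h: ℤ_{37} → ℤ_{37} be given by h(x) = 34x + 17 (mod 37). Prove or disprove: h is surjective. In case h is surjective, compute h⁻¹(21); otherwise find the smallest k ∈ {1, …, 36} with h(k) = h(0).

By definition, h is surjective if every y in the codomain equals h(x) for some x in the domain.
Since gcd(34, 37) = 1, 34 is invertible modulo 37. Euclid's algorithm: 37 = 1·34 + 3, 34 = 11·3 + 1; back-substituting gives 1 = 12·34 − 11·37, so 34⁻¹ ≡ 12 (mod 37).
For any y ∈ ℤ_{37}, x = 12(y − 17) mod 37 satisfies h(x) = 34·12(y − 17) + 17 ≡ y (since 34·12 ≡ 1 mod 37). So every y has a preimage.
Therefore h is surjective.
Since h is surjective, we find h⁻¹(21): we need 34x ≡ 21 − 17 ≡ 4 (mod 37). Using 34⁻¹ = 12: x ≡ 12·4 = 48 = 1·37 + 11, so x = 11.
Check: h(11) = 34·11 + 17 = 391 = 10·37 + 21 ≡ 21 (mod 37).

11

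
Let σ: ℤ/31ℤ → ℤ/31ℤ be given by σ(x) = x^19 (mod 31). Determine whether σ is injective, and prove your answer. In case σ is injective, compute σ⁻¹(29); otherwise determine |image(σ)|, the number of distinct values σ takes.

15

Since 31 is prime, the nonzero elements of ℤ/31ℤ form a cyclic group of order 30.
As gcd(19, 30) = 1, raising to the 19th power is a bijection on this group: if x_1^19 ≡ x_2^19 then (x_1x_2^{−1})^19 = 1, and the only element of order dividing gcd(19, 30) = 1 is 1, so x_1 = x_2.
With σ(0) = 0 this makes σ injective on all of ℤ/31ℤ, hence bijective (finite equal-size domain and codomain). In particular σ is injective.
Since σ is injective, we find the preimage of 29. The inverse of x ↦ x^19 on (ℤ/31ℤ)^× is x ↦ x^19, because 19·19 = 361 = 12·30 + 1 ≡ 1 (mod 30) and x^{30} = 1 for x ≠ 0 (Fermat). So σ⁻¹(29) = 29^19 mod 31.
Repeated squaring mod 31: 29^1 ≡ 29, 29^2 ≡ 29² = 841 ≡ 4, 29^4 ≡ 4² = 16, 29^8 ≡ 16² = 256 ≡ 8, 29^16 ≡ 8² = 64 ≡ 2. Since 19 = 16 + 2 + 1, 29^19 ≡ 2·4·29: 2·4 = 8, then 8·29 = 232 ≡ 15. So 29^19 ≡ 15 (mod 31).
Hence σ⁻¹(29) = 15.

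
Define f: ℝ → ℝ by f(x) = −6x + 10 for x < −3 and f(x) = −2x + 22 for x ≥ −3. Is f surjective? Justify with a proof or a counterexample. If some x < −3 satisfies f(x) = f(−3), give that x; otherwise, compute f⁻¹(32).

-11/3

Both pieces are strictly decreasing (slopes −6 and −2), so each is injective on its own interval.
The left piece maps (−∞, −3) onto (28, ∞); the right piece maps [−3, ∞) onto (−∞, 28].
These images together cover ℝ, so f is surjective.
Because the two images are disjoint, no x < −3 has f(x) = f(−3), so we compute f⁻¹(32): 32 lies in (28, ∞), so solve −6x + 10 = 32: x = (32 − 10)/(−6) = −11/3.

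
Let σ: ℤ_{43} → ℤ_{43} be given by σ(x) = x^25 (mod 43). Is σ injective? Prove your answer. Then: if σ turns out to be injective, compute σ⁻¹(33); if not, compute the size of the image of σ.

12

Since 43 is prime, the nonzero elements of ℤ_{43} form a cyclic group of order 42.
As gcd(25, 42) = 1, raising to the 25th power is a bijection on this group: if s^25 ≡ t^25 then (st^{−1})^25 = 1, and the only element of order dividing gcd(25, 42) = 1 is 1, so s = t.
With σ(0) = 0 this makes σ injective on all of ℤ_{43}, hence bijective (finite equal-size domain and codomain). In particular σ is injective.
Since σ is injective, we find the preimage of 33. The inverse of x ↦ x^25 on (ℤ_{43})^× is x ↦ x^37, because 25·37 = 925 = 22·42 + 1 ≡ 1 (mod 42) and x^{42} = 1 for x ≠ 0 (Fermat). So σ⁻¹(33) = 33^37 mod 43.
Repeated squaring mod 43: 33^1 ≡ 33, 33^2 ≡ 33² = 1089 ≡ 14, 33^4 ≡ 14² = 196 ≡ 24, 33^8 ≡ 24² = 576 ≡ 17, 33^16 ≡ 17² = 289 ≡ 31, 33^32 ≡ 31² = 961 ≡ 15. Since 37 = 32 + 4 + 1, 33^37 ≡ 15·24·33: 15·24 = 360 ≡ 16, then 16·33 = 528 ≡ 12. So 33^37 ≡ 12 (mod 43).
Hence σ⁻¹(33) = 12.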